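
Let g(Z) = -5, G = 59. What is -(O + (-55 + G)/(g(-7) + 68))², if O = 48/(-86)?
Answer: -1795600/7338681 ≈ -0.24468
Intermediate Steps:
O = -24/43 (O = 48*(-1/86) = -24/43 ≈ -0.55814)
-(O + (-55 + G)/(g(-7) + 68))² = -(-24/43 + (-55 + 59)/(-5 + 68))² = -(-24/43 + 4/63)² = -(-1340/2709)² = -1*1795600/7338681 = -1795600/7338681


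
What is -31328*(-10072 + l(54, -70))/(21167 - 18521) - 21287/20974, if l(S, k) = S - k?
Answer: 1089418429009/9249534 ≈ 1.1778e+5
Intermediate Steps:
-31328*(-10072 + l(54, -70))/(21167 - 18521) - 21287/20974 = -31328*(-10072 + (54 - 1*(-70)))/(21167 - 18521) - 21287/20974 = -31328/(2646/(-10072 + (54 + 70))) - 21287*1/20974 = -31328/(2646/(-10072 + 124)) - 21287/20974 = -31328/(2646/(-9948)) - 21287/20974 = -31328/(2646*(-1/9948)) - 21287/20974 = -31328/(-441/1658) - 21287/20974 = -31328*(-1658/441) - 21287/20974 = 51941824/441 - 21287/20974 = 1089418429009/9249534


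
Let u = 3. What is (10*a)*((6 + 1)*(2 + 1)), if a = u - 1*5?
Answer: -420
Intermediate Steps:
a = -2 (a = 3 - 1*5 = 3 - 5 = -2)
(10*a)*((6 + 1)*(2 + 1)) = (10*(-2))*((6 + 1)*(2 + 1)) = -140*3 = -20*21 = -420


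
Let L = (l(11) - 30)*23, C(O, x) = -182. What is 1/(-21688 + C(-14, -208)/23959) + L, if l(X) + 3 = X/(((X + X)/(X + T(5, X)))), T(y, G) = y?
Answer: -22983325693/39970998 ≈ -575.00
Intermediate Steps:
l(X) = -½ + X/2 (l(X) = -3 + X/(((X + X)/(X + 5))) = -3 + X/(((2*X)/(5 + X))) = -3 + X/((2*X/(5 + X))) = -3 + X*((5 + X)/(2*X)) = -3 + (5/2 + X/2) = -½ + X/2)
L = -575 (L = ((-½ + (½)*11) - 30)*23 = ((-½ + 11/2) - 30)*23 = (5 - 30)*23 = -25*23 = -575)
1/(-21688 + C(-14, -208)/23959) + L = 1/(-21688 - 182/23959) - 575 = 1/(-21688 - 182*1/23959) - 575 = 1/(-21688 - 14/1843) - 575 = 1/(-39970998/1843) - 575 = -1843/39970998 - 575 = -22983325693/39970998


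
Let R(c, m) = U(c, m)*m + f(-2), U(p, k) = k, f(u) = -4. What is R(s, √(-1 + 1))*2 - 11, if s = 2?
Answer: -19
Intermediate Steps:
R(c, m) = -4 + m² (R(c, m) = m*m - 4 = m² - 4 = -4 + m²)
R(s, √(-1 + 1))*2 - 11 = (-4 + (√(-1 + 1))²)*2 - 11 = (-4 + (√0)²)*2 - 11 = (-4 + 0²)*2 - 11 = (-4 + 0)*2 - 11 = -4*2 - 11 = -8 - 11 = -19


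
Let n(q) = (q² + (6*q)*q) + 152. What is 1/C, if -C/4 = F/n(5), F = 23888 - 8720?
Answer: -109/20224 ≈ -0.0053896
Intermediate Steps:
n(q) = 152 + 7*q² (n(q) = (q² + 6*q²) + 152 = 7*q² + 152 = 152 + 7*q²)
F = 15168
C = -20224/109 (C = -60672/(152 + 7*5²) = -60672/(152 + 7*25) = -60672/(152 + 175) = -60672/327 = -4*5056/109 = -20224/109 ≈ -185.54)
1/C = 1/(-20224/109) = -109/20224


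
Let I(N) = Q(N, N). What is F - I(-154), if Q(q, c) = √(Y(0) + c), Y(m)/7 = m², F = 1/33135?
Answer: 1/33135 - I*√154 ≈ 3.018e-5 - 12.41*I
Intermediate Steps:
F = 1/33135 ≈ 3.0180e-5
Y(m) = 7*m²
Q(q, c) = √c (Q(q, c) = √(7*0² + c) = √(7*0 + c) = √(0 + c) = √c)
I(N) = √N
F - I(-154) = 1/33135 - √(-154) = 1/33135 - I*√154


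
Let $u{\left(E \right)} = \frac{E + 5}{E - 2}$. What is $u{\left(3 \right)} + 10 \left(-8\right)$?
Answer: $-72$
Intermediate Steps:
$u{\left(E \right)} = \frac{5 + E}{-2 + E}$
$u{\left(3 \right)} + 10 \left(-8\right) = \frac{5 + 3}{-2 + 3} + 10 \left(-8\right) = 1^{-1} \cdot 8 - 80 = 1 \cdot 8 - 80 = 8 - 80 = -72$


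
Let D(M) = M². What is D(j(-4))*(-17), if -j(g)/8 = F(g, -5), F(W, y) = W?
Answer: -17408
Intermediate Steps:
j(g) = -8*g
D(j(-4))*(-17) = (-8*(-4))²*(-17) = 32²*(-17) = 1024*(-17) = -17408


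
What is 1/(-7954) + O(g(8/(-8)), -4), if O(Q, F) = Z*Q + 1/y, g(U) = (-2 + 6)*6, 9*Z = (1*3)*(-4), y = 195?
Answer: -49625201/1551030 ≈ -31.995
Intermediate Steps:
Z = -4/3 (Z = ((1*3)*(-4))/9 = (3*(-4))/9 = (1/9)*(-12) = -4/3 ≈ -1.3333)
g(U) = 24 (g(U) = 4*6 = 24)
O(Q, F) = 1/195 - 4*Q/3 (O(Q, F) = -4*Q/3 + 1/195 = 1/195 - 4*Q/3)
1/(-7954) + O(g(8/(-8)), -4) = 1/(-7954) + (1/195 - 4/3*24) = -1/7954 + (1/195 - 32) = -1/7954 - 6239/195 = -49625201/1551030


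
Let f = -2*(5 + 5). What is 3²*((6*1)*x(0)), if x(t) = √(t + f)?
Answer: 108*I*√5 ≈ 241.5*I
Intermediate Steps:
f = -20 (f = -2*10 = -20)
x(t) = √(-20 + t) (x(t) = √(t - 20) = √(-20 + t))
3²*((6*1)*x(0)) = 3²*((6*1)*√(-20 + 0)) = 9*(6*√(-20)) = 9*(6*(2*I*√5)) = 9*(12*I*√5) = 108*I*√5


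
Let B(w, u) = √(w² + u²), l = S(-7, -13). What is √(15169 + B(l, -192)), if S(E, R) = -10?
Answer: √(15169 + 2*√9241) ≈ 123.94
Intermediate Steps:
l = -10
B(w, u) = √(u² + w²)
√(15169 + B(l, -192)) = √(15169 + √((-192)² + (-10)²)) = √(15169 + √(36864 + 100)) = √(15169 + √36964) = √(15169 + 2*√9241)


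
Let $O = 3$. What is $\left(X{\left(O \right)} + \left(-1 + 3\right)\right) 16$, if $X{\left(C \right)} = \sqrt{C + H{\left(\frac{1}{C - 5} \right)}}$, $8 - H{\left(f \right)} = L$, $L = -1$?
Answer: $32 + 32 \sqrt{3} \approx 87.426$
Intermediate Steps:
$H{\left(f \right)} = 9$ ($H{\left(f \right)} = 8 - -1 = 8 + 1 = 9$)
$X{\left(C \right)} = \sqrt{9 + C}$ ($X{\left(C \right)} = \sqrt{C + 9} = \sqrt{9 + C}$)
$\left(X{\left(O \right)} + \left(-1 + 3\right)\right) 16 = \left(\sqrt{9 + 3} + \left(-1 + 3\right)\right) 16 = \left(\sqrt{12} + 2\right) 16 = \left(2 \sqrt{3} + 2\right) 16 = \left(2 + 2 \sqrt{3}\right) 16 = 32 + 32 \sqrt{3}$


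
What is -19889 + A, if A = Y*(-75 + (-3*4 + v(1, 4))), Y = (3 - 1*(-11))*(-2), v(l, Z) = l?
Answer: -17481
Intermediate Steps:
Y = -28 (Y = (3 + 11)*(-2) = 14*(-2) = -28)
A = 2408 (A = -28*(-75 + (-3*4 + 1)) = -28*(-75 + (-12 + 1)) = -28*(-75 - 11) = -28*(-86) = 2408)
-19889 + A = -19889 + 2408 = -17481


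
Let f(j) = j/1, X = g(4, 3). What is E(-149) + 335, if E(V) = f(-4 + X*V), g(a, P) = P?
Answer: -116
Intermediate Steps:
X = 3
f(j) = j (f(j) = j*1 = j)
E(V) = -4 + 3*V
E(-149) + 335 = (-4 + 3*(-149)) + 335 = (-4 - 447) + 335 = -451 + 335 = -116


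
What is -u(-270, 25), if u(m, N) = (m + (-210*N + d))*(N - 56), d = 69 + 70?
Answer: -166811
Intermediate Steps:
d = 139
u(m, N) = (-56 + N)*(139 + m - 210*N) (u(m, N) = (m + (-210*N + 139))*(N - 56) = (m + (139 - 210*N))*(-56 + N) = (139 + m - 210*N)*(-56 + N) = (-56 + N)*(139 + m - 210*N))
-u(-270, 25) = -(-7784 - 210*25**2 - 56*(-270) + 11899*25 + 25*(-270)) = -(-7784 - 210*625 + 15120 + 297475 - 6750) = -(-7784 - 131250 + 15120 + 297475 - 6750) = -1*166811 = -166811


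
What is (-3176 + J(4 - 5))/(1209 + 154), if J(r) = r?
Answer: -3177/1363 ≈ -2.3309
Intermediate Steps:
(-3176 + J(4 - 5))/(1209 + 154) = (-3176 + (4 - 5))/(1209 + 154) = (-3176 - 1)/1363 = -3177*1/1363 = -3177/1363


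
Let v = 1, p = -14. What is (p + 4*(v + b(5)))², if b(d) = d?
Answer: 100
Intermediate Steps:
(p + 4*(v + b(5)))² = (-14 + 4*(1 + 5))² = (-14 + 4*6)² = (-14 + 24)² = 10² = 100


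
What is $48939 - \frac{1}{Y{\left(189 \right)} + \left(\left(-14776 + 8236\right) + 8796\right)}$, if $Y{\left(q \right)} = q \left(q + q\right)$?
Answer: $\frac{3606706421}{73698} \approx 48939.0$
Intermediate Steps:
$Y{\left(q \right)} = 2 q^{2}$ ($Y{\left(q \right)} = q 2 q = 2 q^{2}$)
$48939 - \frac{1}{Y{\left(189 \right)} + \left(\left(-14776 + 8236\right) + 8796\right)} = 48939 - \frac{1}{2 \cdot 189^{2} + \left(\left(-14776 + 8236\right) + 8796\right)} = 48939 - \frac{1}{2 \cdot 35721 + \left(-6540 + 8796\right)} = 48939 - \frac{1}{71442 + 2256} = 48939 - \frac{1}{73698} = \frac{3606706421}{73698}$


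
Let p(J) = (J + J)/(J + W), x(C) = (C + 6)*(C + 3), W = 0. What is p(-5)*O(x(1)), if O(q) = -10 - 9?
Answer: -38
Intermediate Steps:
x(C) = (3 + C)*(6 + C) (x(C) = (6 + C)*(3 + C) = (3 + C)*(6 + C))
p(J) = 2 (p(J) = (J + J)/(J + 0) = (2*J)/J = 2)
O(q) = -19
p(-5)*O(x(1)) = 2*(-19) = -38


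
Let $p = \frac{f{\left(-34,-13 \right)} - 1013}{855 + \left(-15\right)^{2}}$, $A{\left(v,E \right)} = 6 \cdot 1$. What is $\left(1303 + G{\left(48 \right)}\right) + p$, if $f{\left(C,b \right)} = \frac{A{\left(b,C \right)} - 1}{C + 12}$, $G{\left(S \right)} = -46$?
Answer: $\frac{29844029}{23760} \approx 1256.1$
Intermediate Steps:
$A{\left(v,E \right)} = 6$
$f{\left(C,b \right)} = \frac{5}{12 + C}$ ($f{\left(C,b \right)} = \frac{6 - 1}{C + 12} = \frac{5}{12 + C}$)
$p = - \frac{22291}{23760}$ ($p = \frac{\frac{5}{12 - 34} - 1013}{855 + \left(-15\right)^{2}} = \frac{\frac{5}{-22} - 1013}{855 + 225} = \frac{5 \left(- \frac{1}{22}\right) - 1013}{1080} = \left(- \frac{5}{22} - 1013\right) \frac{1}{1080} = \left(- \frac{22291}{22}\right) \frac{1}{1080} = - \frac{22291}{23760} \approx -0.93817$)
$\left(1303 + G{\left(48 \right)}\right) + p = \left(1303 - 46\right) - \frac{22291}{23760} = 1257 - \frac{22291}{23760} = \frac{29844029}{23760}$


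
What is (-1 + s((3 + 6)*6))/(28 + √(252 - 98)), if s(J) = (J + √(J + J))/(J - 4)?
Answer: 4/1125 - √462/5250 - √154/7875 + 2*√3/375 ≈ 0.0071232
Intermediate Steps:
s(J) = (J + √2*√J)/(-4 + J) (s(J) = (J + √(2*J))/(-4 + J) = (J + √2*√J)/(-4 + J))
(-1 + s((3 + 6)*6))/(28 + √(252 - 98)) = (-1 + ((3 + 6)*6 + √2*√((3 + 6)*6))/(-4 + (3 + 6)*6))/(28 + √(252 - 98)) = (-1 + (9*6 + √2*√(9*6))/(-4 + 9*6))/(28 + √154) = (-1 + (54 + √2*√54)/(-4 + 54))/(28 + √154) = (-1 + (54 + √2*(3*√6))/50)/(28 + √154) = (-1 + (54 + 6*√3)/50)/(28 + √154) = (-1 + (27/25 + 3*√3/25))/(28 + √154) = (2/25 + 3*√3/25)/(28 + √154)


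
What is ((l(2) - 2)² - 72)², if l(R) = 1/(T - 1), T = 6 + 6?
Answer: 68409441/14641 ≈ 4672.5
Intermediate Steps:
T = 12
l(R) = 1/11 (l(R) = 1/(12 - 1) = 1/11)
((l(2) - 2)² - 72)² = ((1/11 - 2)² - 72)² = ((-21/11)² - 72)² = (441/121 - 72)² = (-8271/121)² = 68409441/14641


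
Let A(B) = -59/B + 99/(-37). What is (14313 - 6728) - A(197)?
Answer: 55308751/7289 ≈ 7588.0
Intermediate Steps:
A(B) = -99/37 - 59/B (A(B) = -59/B + 99*(-1/37) = -59/B - 99/37 = -99/37 - 59/B)
(14313 - 6728) - A(197) = (14313 - 6728) - (-99/37 - 59/197) = 7585 - (-99/37 - 59*1/197) = 7585 - (-99/37 - 59/197) = 7585 - 1*(-21686/7289) = 7585 + 21686/7289 = 55308751/7289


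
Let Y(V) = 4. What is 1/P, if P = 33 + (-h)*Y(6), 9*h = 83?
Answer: -9/35 ≈ -0.25714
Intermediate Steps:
h = 83/9 (h = (1/9)*83 = 83/9 ≈ 9.2222)
P = -35/9 (P = 33 - 1*83/9*4 = 33 - 83/9*4 = 33 - 332/9 = -35/9 ≈ -3.8889)
1/P = 1/(-35/9) = -9/35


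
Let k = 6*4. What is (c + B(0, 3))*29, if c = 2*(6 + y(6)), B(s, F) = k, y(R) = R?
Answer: 1392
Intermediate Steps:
k = 24
B(s, F) = 24
c = 24 (c = 2*(6 + 6) = 2*12 = 24)
(c + B(0, 3))*29 = (24 + 24)*29 = 48*29 = 1392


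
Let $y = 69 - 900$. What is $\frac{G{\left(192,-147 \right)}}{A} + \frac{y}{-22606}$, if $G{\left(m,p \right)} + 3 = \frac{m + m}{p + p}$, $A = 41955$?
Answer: $\frac{1703595779}{46473301770} \approx 0.036658$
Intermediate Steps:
$y = -831$ ($y = 69 - 900 = -831$)
$G{\left(m,p \right)} = -3 + \frac{m}{p}$ ($G{\left(m,p \right)} = -3 + \frac{m + m}{p + p} = -3 + \frac{2 m}{2 p} = -3 + 2 m \frac{1}{2 p} = -3 + \frac{m}{p}$)
$\frac{G{\left(192,-147 \right)}}{A} + \frac{y}{-22606} = \frac{-3 + \frac{192}{-147}}{41955} - \frac{831}{-22606} = \left(-3 + 192 \left(- \frac{1}{147}\right)\right) \frac{1}{41955} - - \frac{831}{22606} = \left(-3 - \frac{64}{49}\right) \frac{1}{41955} + \frac{831}{22606} = \left(- \frac{211}{49}\right) \frac{1}{41955} + \frac{831}{22606} = - \frac{211}{2055795} + \frac{831}{22606} = \frac{1703595779}{46473301770}$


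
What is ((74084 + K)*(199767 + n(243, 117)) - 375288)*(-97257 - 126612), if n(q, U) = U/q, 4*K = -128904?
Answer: -16846909575922100/9 ≈ -1.8719e+15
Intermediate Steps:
K = -32226 (K = (1/4)*(-128904) = -32226)
((74084 + K)*(199767 + n(243, 117)) - 375288)*(-97257 - 126612) = ((74084 - 32226)*(199767 + 117/243) - 375288)*(-97257 - 126612) = (41858*(199767 + 117*(1/243)) - 375288)*(-223869) = (41858*(199767 + 13/27) - 375288)*(-223869) = (41858*(5393722/27) - 375288)*(-223869) = (225770415476/27 - 375288)*(-223869) = (225760282700/27)*(-223869) = -16846909575922100/9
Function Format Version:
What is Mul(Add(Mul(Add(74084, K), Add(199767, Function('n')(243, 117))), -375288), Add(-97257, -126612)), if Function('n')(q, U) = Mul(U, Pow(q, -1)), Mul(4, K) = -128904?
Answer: Rational(-16846909575922100, 9) ≈ -1.8719e+15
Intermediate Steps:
K = -32226 (K = Mul(Rational(1, 4), -128904) = -32226)
Mul(Add(Mul(Add(74084, K), Add(199767, Function('n')(243, 117))), -375288), Add(-97257, -126612)) = Mul(Add(Mul(Add(74084, -32226), Add(199767, Mul(117, Pow(243, -1)))), -375288), Add(-97257, -126612)) = Mul(Add(Mul(41858, Add(199767, Mul(117, Rational(1, 243)))), -375288), -223869) = Mul(Add(Mul(41858, Add(199767, Rational(13, 27))), -375288), -223869) = Mul(Add(Mul(41858, Rational(5393722, 27)), -375288), -223869) = Mul(Add(Rational(225770415476, 27), -375288), -223869) = Mul(Rational(225760282700, 27), -223869) = Rational(-16846909575922100, 9)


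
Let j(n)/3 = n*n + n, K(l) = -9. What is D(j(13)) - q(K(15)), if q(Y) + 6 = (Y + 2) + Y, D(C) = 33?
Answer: 55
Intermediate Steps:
j(n) = 3*n + 3*n² (j(n) = 3*(n*n + n) = 3*(n² + n) = 3*(n + n²) = 3*n + 3*n²)
q(Y) = -4 + 2*Y (q(Y) = -6 + ((Y + 2) + Y) = -6 + ((2 + Y) + Y) = -6 + (2 + 2*Y) = -4 + 2*Y)
D(j(13)) - q(K(15)) = 33 - (-4 + 2*(-9)) = 33 - (-4 - 18) = 33 - 1*(-22) = 33 + 22 = 55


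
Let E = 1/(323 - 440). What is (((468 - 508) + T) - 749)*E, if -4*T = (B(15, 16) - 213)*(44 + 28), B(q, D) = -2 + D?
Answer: -931/39 ≈ -23.872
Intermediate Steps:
T = 3582 (T = -((-2 + 16) - 213)*(44 + 28)/4 = -(14 - 213)*72/4 = -(-199)*72/4 = -¼*(-14328) = 3582)
E = -1/117 (E = 1/(-117) = -1/117 ≈ -0.0085470)
(((468 - 508) + T) - 749)*E = (((468 - 508) + 3582) - 749)*(-1/117) = ((-40 + 3582) - 749)*(-1/117) = (3542 - 749)*(-1/117) = 2793*(-1/117) = -931/39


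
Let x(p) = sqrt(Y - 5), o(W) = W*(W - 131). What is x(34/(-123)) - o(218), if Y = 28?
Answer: -18966 + sqrt(23) ≈ -18961.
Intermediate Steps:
o(W) = W*(-131 + W)
x(p) = sqrt(23) (x(p) = sqrt(28 - 5) = sqrt(23))
x(34/(-123)) - o(218) = sqrt(23) - 218*(-131 + 218) = sqrt(23) - 218*87 = sqrt(23) - 1*18966 = sqrt(23) - 18966 = -18966 + sqrt(23)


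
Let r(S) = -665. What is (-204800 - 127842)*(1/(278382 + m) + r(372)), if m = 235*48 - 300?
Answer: 32004439673009/144681 ≈ 2.2121e+8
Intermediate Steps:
m = 10980 (m = 11280 - 300 = 10980)
(-204800 - 127842)*(1/(278382 + m) + r(372)) = (-204800 - 127842)*(1/(278382 + 10980) - 665) = -332642*(1/289362 - 665) = -332642*(-192425729/289362) = 32004439673009/144681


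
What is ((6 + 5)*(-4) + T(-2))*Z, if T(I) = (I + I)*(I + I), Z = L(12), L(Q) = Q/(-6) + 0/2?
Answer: 56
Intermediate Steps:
L(Q) = -Q/6 (L(Q) = Q*(-⅙) + 0*(½) = -Q/6 + 0 = -Q/6)
Z = -2 (Z = -⅙*12 = -2)
T(I) = 4*I² (T(I) = (2*I)*(2*I) = 4*I²)
((6 + 5)*(-4) + T(-2))*Z = ((6 + 5)*(-4) + 4*(-2)²)*(-2) = (11*(-4) + 4*4)*(-2) = (-44 + 16)*(-2) = -28*(-2) = 56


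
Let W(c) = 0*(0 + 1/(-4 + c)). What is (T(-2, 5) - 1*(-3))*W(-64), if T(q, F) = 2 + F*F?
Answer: 0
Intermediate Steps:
T(q, F) = 2 + F²
W(c) = 0 (W(c) = 0/(-4 + c) = 0)
(T(-2, 5) - 1*(-3))*W(-64) = ((2 + 5²) - 1*(-3))*0 = ((2 + 25) + 3)*0 = (27 + 3)*0 = 30*0 = 0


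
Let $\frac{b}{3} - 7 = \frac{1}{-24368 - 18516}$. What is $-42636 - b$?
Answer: $- \frac{1829302785}{42884} \approx -42657.0$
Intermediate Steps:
$b = \frac{900561}{42884}$ ($b = 21 + \frac{3}{-24368 - 18516} = 21 + \frac{3}{-42884} = 21 + 3 \left(- \frac{1}{42884}\right) = 21 - \frac{3}{42884} = \frac{900561}{42884} \approx 21.0$)
$-42636 - b = -42636 - \frac{900561}{42884} = - \frac{1829302785}{42884}$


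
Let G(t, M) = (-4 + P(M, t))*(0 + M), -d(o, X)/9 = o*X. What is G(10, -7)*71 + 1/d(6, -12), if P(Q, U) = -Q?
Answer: -966167/648 ≈ -1491.0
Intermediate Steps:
d(o, X) = -9*X*o (d(o, X) = -9*o*X = -9*X*o)
G(t, M) = M*(-4 - M) (G(t, M) = (-4 - M)*(0 + M) = (-4 - M)*M = M*(-4 - M))
G(10, -7)*71 + 1/d(6, -12) = -1*(-7)*(4 - 7)*71 + 1/(-9*(-12)*6) = -1*(-7)*(-3)*71 + 1/648 = -21*71 + 1/648 = -1491 + 1/648 = -966167/648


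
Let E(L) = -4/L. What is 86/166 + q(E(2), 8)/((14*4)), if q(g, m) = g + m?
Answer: 1453/2324 ≈ 0.62522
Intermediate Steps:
86/166 + q(E(2), 8)/((14*4)) = 86/166 + (-4/2 + 8)/((14*4)) = 86*(1/166) + (-4*½ + 8)/56 = 43/83 + (-2 + 8)*(1/56) = 43/83 + 6*(1/56) = 43/83 + 3/28 = 1453/2324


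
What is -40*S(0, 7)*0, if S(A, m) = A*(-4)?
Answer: 0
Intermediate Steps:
S(A, m) = -4*A
-40*S(0, 7)*0 = -(-160)*0*0 = -40*0*0 = 0*0 = 0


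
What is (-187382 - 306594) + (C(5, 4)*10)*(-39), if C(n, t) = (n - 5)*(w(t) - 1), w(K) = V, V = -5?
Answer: -493976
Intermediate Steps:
w(K) = -5
C(n, t) = 30 - 6*n (C(n, t) = (n - 5)*(-5 - 1) = (-5 + n)*(-6) = 30 - 6*n)
(-187382 - 306594) + (C(5, 4)*10)*(-39) = (-187382 - 306594) + ((30 - 6*5)*10)*(-39) = -493976 + ((30 - 30)*10)*(-39) = -493976 + (0*10)*(-39) = -493976 + 0*(-39) = -493976 + 0 = -493976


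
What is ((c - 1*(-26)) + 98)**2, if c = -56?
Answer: 4624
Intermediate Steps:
((c - 1*(-26)) + 98)**2 = ((-56 - 1*(-26)) + 98)**2 = ((-56 + 26) + 98)**2 = (-30 + 98)**2 = 68**2 = 4624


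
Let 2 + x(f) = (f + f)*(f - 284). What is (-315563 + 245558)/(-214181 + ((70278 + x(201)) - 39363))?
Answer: 70005/216634 ≈ 0.32315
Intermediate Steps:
x(f) = -2 + 2*f*(-284 + f) (x(f) = -2 + (f + f)*(f - 284) = -2 + (2*f)*(-284 + f) = -2 + 2*f*(-284 + f))
(-315563 + 245558)/(-214181 + ((70278 + x(201)) - 39363)) = (-315563 + 245558)/(-214181 + ((70278 + (-2 - 568*201 + 2*201²)) - 39363)) = -70005/(-214181 + ((70278 + (-2 - 114168 + 2*40401)) - 39363)) = -70005/(-214181 + ((70278 + (-2 - 114168 + 80802)) - 39363)) = -70005/(-214181 + ((70278 - 33368) - 39363)) = -70005/(-214181 + (36910 - 39363)) = -70005/(-214181 - 2453) = -70005/(-216634) = -70005*(-1/216634) = 70005/216634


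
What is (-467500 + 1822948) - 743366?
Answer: 612082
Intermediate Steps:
(-467500 + 1822948) - 743366 = 1355448 - 743366 = 612082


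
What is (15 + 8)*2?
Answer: 46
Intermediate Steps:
(15 + 8)*2 = 23*2 = 46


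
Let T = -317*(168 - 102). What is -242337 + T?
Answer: -263259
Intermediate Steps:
T = -20922 (T = -317*66 = -20922)
-242337 + T = -242337 - 20922 = -263259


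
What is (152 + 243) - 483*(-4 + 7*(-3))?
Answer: 12470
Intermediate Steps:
(152 + 243) - 483*(-4 + 7*(-3)) = 395 - 483*(-4 - 21) = 395 - 483*(-25) = 395 + 12075 = 12470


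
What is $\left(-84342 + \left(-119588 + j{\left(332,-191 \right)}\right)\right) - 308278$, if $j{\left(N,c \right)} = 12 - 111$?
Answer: $-512307$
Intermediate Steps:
$j{\left(N,c \right)} = -99$ ($j{\left(N,c \right)} = 12 - 111 = -99$)
$\left(-84342 + \left(-119588 + j{\left(332,-191 \right)}\right)\right) - 308278 = \left(-84342 - 119687\right) - 308278 = -204029 - 308278 = -512307$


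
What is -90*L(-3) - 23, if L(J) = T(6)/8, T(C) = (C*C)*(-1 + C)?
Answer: -2048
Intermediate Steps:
T(C) = C**2*(-1 + C)
L(J) = 45/2 (L(J) = (6**2*(-1 + 6))/8 = (36*5)*(1/8) = 180*(1/8) = 45/2)
-90*L(-3) - 23 = -90*45/2 - 23 = -2025 - 23 = -2048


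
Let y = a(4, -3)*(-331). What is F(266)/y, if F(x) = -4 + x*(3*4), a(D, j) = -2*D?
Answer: 797/662 ≈ 1.2039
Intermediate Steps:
F(x) = -4 + 12*x (F(x) = -4 + x*12 = -4 + 12*x)
y = 2648 (y = -2*4*(-331) = -8*(-331) = 2648)
F(266)/y = (-4 + 12*266)/2648 = (-4 + 3192)*(1/2648) = 3188*(1/2648) = 797/662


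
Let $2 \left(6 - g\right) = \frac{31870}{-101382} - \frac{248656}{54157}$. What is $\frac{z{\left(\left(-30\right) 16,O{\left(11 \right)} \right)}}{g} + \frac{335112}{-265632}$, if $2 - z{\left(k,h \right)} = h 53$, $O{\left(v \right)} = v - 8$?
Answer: $- \frac{10188823386661829}{513675652324580} \approx -19.835$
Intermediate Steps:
$O{\left(v \right)} = -8 + v$ ($O{\left(v \right)} = v - 8 = -8 + v$)
$z{\left(k,h \right)} = 2 - 53 h$ ($z{\left(k,h \right)} = 2 - h 53 = 2 - 53 h$)
$g = \frac{46410882935}{5490544974}$ ($g = 6 - \frac{\frac{31870}{-101382} - \frac{248656}{54157}}{2} = 6 - \frac{31870 \left(- \frac{1}{101382}\right) - \frac{248656}{54157}}{2} = 6 - \frac{- \frac{15935}{50691} - \frac{248656}{54157}}{2} = 6 - - \frac{13467613091}{5490544974} = 6 + \frac{13467613091}{5490544974} = \frac{46410882935}{5490544974} \approx 8.4529$)
$\frac{z{\left(\left(-30\right) 16,O{\left(11 \right)} \right)}}{g} + \frac{335112}{-265632} = \frac{2 - 53 \left(-8 + 11\right)}{\frac{46410882935}{5490544974}} + \frac{335112}{-265632} = \left(2 - 159\right) \frac{5490544974}{46410882935} + 335112 \left(- \frac{1}{265632}\right) = \left(2 - 159\right) \frac{5490544974}{46410882935} - \frac{13963}{11068} = \left(-157\right) \frac{5490544974}{46410882935} - \frac{13963}{11068} = - \frac{862015560918}{46410882935} - \frac{13963}{11068} = - \frac{10188823386661829}{513675652324580}$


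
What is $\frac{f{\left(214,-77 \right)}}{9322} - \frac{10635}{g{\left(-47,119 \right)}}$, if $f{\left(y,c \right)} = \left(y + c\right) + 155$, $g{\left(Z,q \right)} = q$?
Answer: $- \frac{49552361}{554659} \approx -89.338$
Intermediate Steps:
$f{\left(y,c \right)} = 155 + c + y$ ($f{\left(y,c \right)} = \left(c + y\right) + 155 = 155 + c + y$)
$\frac{f{\left(214,-77 \right)}}{9322} - \frac{10635}{g{\left(-47,119 \right)}} = \frac{155 - 77 + 214}{9322} - \frac{10635}{119} = 292 \cdot \frac{1}{9322} - \frac{10635}{119} = \frac{146}{4661} - \frac{10635}{119} = - \frac{49552361}{554659}$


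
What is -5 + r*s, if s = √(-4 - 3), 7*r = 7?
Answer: -5 + I*√7 ≈ -5.0 + 2.6458*I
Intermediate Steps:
r = 1 (r = (⅐)*7 = 1)
s = I*√7 (s = √(-7) = I*√7 ≈ 2.6458*I)
-5 + r*s = -5 + 1*(I*√7) = -5 + I*√7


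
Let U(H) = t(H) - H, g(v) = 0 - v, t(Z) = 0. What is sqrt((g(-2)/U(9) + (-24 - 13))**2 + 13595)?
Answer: 26*sqrt(1795)/9 ≈ 122.39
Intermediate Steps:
g(v) = -v
U(H) = -H (U(H) = 0 - H = -H)
sqrt((g(-2)/U(9) + (-24 - 13))**2 + 13595) = sqrt(((-1*(-2))/((-1*9)) + (-24 - 13))**2 + 13595) = sqrt((2/(-9) - 37)**2 + 13595) = sqrt((2*(-1/9) - 37)**2 + 13595) = sqrt((-2/9 - 37)**2 + 13595) = sqrt((-335/9)**2 + 13595) = sqrt(112225/81 + 13595) = sqrt(1213420/81) = 26*sqrt(1795)/9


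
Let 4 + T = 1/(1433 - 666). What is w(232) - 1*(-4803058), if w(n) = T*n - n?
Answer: 3683055998/767 ≈ 4.8019e+6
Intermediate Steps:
T = -3067/767 (T = -4 + 1/(1433 - 666) = -4 + 1/767 = -3067/767 ≈ -3.9987)
w(n) = -3834*n/767 (w(n) = -3067*n/767 - n = -3834*n/767)
w(232) - 1*(-4803058) = -3834/767*232 - 1*(-4803058) = -889488/767 + 4803058 = 3683055998/767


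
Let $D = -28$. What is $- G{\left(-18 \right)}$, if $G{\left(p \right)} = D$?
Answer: $28$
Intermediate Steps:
$G{\left(p \right)} = -28$
$- G{\left(-18 \right)} = \left(-1\right) \left(-28\right) = 28$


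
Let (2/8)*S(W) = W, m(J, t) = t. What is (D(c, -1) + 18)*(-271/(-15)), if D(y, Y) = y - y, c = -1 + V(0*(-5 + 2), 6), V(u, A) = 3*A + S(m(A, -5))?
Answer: 1626/5 ≈ 325.20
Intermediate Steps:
S(W) = 4*W
V(u, A) = -20 + 3*A (V(u, A) = 3*A + 4*(-5) = 3*A - 20 = -20 + 3*A)
c = -3 (c = -1 + (-20 + 3*6) = -1 + (-20 + 18) = -1 - 2 = -3)
D(y, Y) = 0
(D(c, -1) + 18)*(-271/(-15)) = (0 + 18)*(-271/(-15)) = 18*(-271*(-1/15)) = 18*(271/15) = 1626/5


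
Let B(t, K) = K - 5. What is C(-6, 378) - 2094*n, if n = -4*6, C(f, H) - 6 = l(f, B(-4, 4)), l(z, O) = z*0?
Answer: 50262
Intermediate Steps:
B(t, K) = -5 + K
l(z, O) = 0
C(f, H) = 6 (C(f, H) = 6 + 0 = 6)
n = -24
C(-6, 378) - 2094*n = 6 - 2094*(-24) = 6 - 1*(-50256) = 6 + 50256 = 50262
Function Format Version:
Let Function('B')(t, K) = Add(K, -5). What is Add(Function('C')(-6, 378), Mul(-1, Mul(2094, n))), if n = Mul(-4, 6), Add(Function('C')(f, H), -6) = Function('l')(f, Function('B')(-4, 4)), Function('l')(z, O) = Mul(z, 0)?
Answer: 50262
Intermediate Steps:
Function('B')(t, K) = Add(-5, K)
Function('l')(z, O) = 0
Function('C')(f, H) = 6 (Function('C')(f, H) = Add(6, 0) = 6)
n = -24
Add(Function('C')(-6, 378), Mul(-1, Mul(2094, n))) = Add(6, Mul(-1, Mul(2094, -24))) = Add(6, Mul(-1, -50256)) = Add(6, 50256) = 50262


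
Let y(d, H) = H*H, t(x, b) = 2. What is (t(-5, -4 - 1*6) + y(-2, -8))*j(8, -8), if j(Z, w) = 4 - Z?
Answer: -264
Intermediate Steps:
y(d, H) = H²
(t(-5, -4 - 1*6) + y(-2, -8))*j(8, -8) = (2 + (-8)²)*(4 - 1*8) = (2 + 64)*(4 - 8) = 66*(-4) = -264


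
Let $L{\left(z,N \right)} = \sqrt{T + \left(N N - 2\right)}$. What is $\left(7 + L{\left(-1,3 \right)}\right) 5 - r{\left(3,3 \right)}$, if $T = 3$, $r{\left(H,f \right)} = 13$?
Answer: $22 + 5 \sqrt{10} \approx 37.811$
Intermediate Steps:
$L{\left(z,N \right)} = \sqrt{1 + N^{2}}$ ($L{\left(z,N \right)} = \sqrt{3 + \left(N N - 2\right)} = \sqrt{3 + \left(N^{2} - 2\right)} = \sqrt{3 + \left(-2 + N^{2}\right)} = \sqrt{1 + N^{2}}$)
$\left(7 + L{\left(-1,3 \right)}\right) 5 - r{\left(3,3 \right)} = \left(7 + \sqrt{1 + 3^{2}}\right) 5 - 13 = \left(7 + \sqrt{1 + 9}\right) 5 - 13 = \left(7 + \sqrt{10}\right) 5 - 13 = \left(35 + 5 \sqrt{10}\right) - 13 = 22 + 5 \sqrt{10}$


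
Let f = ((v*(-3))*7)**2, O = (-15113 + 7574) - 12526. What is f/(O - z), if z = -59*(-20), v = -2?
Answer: -252/3035 ≈ -0.083031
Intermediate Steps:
z = 1180
O = -20065 (O = -7539 - 12526 = -20065)
f = 1764 (f = (-2*(-3)*7)**2 = (6*7)**2 = 42**2 = 1764)
f/(O - z) = 1764/(-20065 - 1*1180) = 1764/(-20065 - 1180) = 1764/(-21245) = 1764*(-1/21245) = -252/3035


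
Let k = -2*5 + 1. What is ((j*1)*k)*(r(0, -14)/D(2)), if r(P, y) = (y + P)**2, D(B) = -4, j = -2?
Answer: -882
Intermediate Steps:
r(P, y) = (P + y)**2
k = -9 (k = -10 + 1 = -9)
((j*1)*k)*(r(0, -14)/D(2)) = (-2*1*(-9))*((0 - 14)**2/(-4)) = (-2*(-9))*((-14)**2*(-1/4)) = 18*(196*(-1/4)) = 18*(-49) = -882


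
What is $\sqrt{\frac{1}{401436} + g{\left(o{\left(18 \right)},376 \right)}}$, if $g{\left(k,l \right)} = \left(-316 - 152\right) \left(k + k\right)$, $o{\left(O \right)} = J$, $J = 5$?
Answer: $\frac{i \sqrt{2327734673481}}{22302} \approx 68.411 i$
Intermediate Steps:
$o{\left(O \right)} = 5$
$g{\left(k,l \right)} = - 936 k$ ($g{\left(k,l \right)} = - 468 \cdot 2 k = - 936 k$)
$\sqrt{\frac{1}{401436} + g{\left(o{\left(18 \right)},376 \right)}} = \sqrt{\frac{1}{401436} - 4680} = \sqrt{- \frac{1878720479}{401436}} = \frac{i \sqrt{2327734673481}}{22302}$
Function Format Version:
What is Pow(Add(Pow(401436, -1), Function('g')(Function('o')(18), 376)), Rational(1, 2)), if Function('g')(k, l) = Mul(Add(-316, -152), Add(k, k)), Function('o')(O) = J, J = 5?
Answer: Mul(Rational(1, 22302), I, Pow(2327734673481, Rational(1, 2))) ≈ Mul(68.411, I)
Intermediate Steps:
Function('o')(O) = 5
Function('g')(k, l) = Mul(-936, k) (Function('g')(k, l) = Mul(-468, Mul(2, k)) = Mul(-936, k))
Pow(Add(Pow(401436, -1), Function('g')(Function('o')(18), 376)), Rational(1, 2)) = Pow(Add(Pow(401436, -1), Mul(-936, 5)), Rational(1, 2)) = Pow(Add(Rational(1, 401436), -4680), Rational(1, 2)) = Pow(Rational(-1878720479, 401436), Rational(1, 2)) = Mul(Rational(1, 22302), I, Pow(2327734673481, Rational(1, 2)))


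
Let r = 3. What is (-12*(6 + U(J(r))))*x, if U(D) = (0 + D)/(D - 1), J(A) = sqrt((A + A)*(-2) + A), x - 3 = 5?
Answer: -3312/5 + 144*I/5 ≈ -662.4 + 28.8*I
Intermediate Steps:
x = 8 (x = 3 + 5 = 8)
J(A) = sqrt(3)*sqrt(-A) (J(A) = sqrt((2*A)*(-2) + A) = sqrt(-4*A + A) = sqrt(-3*A) = sqrt(3)*sqrt(-A))
U(D) = D/(-1 + D)
(-12*(6 + U(J(r))))*x = -12*(6 + (sqrt(3)*sqrt(-1*3))/(-1 + sqrt(3)*sqrt(-1*3)))*8 = -12*(6 + (sqrt(3)*sqrt(-3))/(-1 + sqrt(3)*sqrt(-3)))*8 = -12*(6 + (sqrt(3)*(I*sqrt(3)))/(-1 + sqrt(3)*(I*sqrt(3))))*8 = -12*(6 + (3*I)/(-1 + 3*I))*8 = -12*(6 + (3*I)*((-1 - 3*I)/10))*8 = -12*(6 + 3*I*(-1 - 3*I)/10)*8 = (-72 - 18*I*(-1 - 3*I)/5)*8 = -576 - 144*I*(-1 - 3*I)/5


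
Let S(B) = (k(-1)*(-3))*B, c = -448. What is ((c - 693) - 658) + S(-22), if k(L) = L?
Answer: -1865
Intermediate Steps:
S(B) = 3*B (S(B) = (-1*(-3))*B = 3*B)
((c - 693) - 658) + S(-22) = ((-448 - 693) - 658) + 3*(-22) = (-1141 - 658) - 66 = -1799 - 66 = -1865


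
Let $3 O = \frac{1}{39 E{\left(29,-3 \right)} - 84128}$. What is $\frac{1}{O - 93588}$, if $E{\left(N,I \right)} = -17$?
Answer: $- \frac{254373}{23806260325} \approx -1.0685 \cdot 10^{-5}$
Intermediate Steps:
$O = - \frac{1}{254373}$ ($O = \frac{1}{3 \left(39 \left(-17\right) - 84128\right)} = \frac{1}{3 \left(-663 - 84128\right)} = \frac{1}{3 \left(-84791\right)} = \frac{1}{3} \left(- \frac{1}{84791}\right) = - \frac{1}{254373} \approx -3.9312 \cdot 10^{-6}$)
$\frac{1}{O - 93588} = \frac{1}{- \frac{1}{254373} - 93588} = \frac{1}{- \frac{23806260325}{254373}} = - \frac{254373}{23806260325}$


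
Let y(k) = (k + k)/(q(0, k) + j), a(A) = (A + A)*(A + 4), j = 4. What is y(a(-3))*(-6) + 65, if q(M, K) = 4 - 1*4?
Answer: 83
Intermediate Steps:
q(M, K) = 0 (q(M, K) = 4 - 4 = 0)
a(A) = 2*A*(4 + A) (a(A) = (2*A)*(4 + A) = 2*A*(4 + A))
y(k) = k/2 (y(k) = (k + k)/(0 + 4) = (2*k)/4 = (2*k)*(¼) = k/2)
y(a(-3))*(-6) + 65 = ((2*(-3)*(4 - 3))/2)*(-6) + 65 = ((2*(-3)*1)/2)*(-6) + 65 = ((½)*(-6))*(-6) + 65 = -3*(-6) + 65 = 18 + 65 = 83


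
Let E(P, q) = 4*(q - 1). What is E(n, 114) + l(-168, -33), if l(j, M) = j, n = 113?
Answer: 284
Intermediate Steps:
E(P, q) = -4 + 4*q (E(P, q) = 4*(-1 + q) = -4 + 4*q)
E(n, 114) + l(-168, -33) = (-4 + 4*114) - 168 = (-4 + 456) - 168 = 452 - 168 = 284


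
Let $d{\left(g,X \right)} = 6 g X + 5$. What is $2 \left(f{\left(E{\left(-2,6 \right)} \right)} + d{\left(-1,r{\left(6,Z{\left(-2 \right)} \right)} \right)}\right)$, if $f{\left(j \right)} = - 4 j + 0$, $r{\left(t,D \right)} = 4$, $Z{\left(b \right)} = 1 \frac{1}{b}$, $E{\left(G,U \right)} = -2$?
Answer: $-22$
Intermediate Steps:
$Z{\left(b \right)} = \frac{1}{b}$
$f{\left(j \right)} = - 4 j$
$d{\left(g,X \right)} = 5 + 6 X g$ ($d{\left(g,X \right)} = 6 X g + 5 = 5 + 6 X g$)
$2 \left(f{\left(E{\left(-2,6 \right)} \right)} + d{\left(-1,r{\left(6,Z{\left(-2 \right)} \right)} \right)}\right) = 2 \left(\left(-4\right) \left(-2\right) + \left(5 + 6 \cdot 4 \left(-1\right)\right)\right) = 2 \left(8 + \left(5 - 24\right)\right) = 2 \left(8 - 19\right) = 2 \left(-11\right) = -22$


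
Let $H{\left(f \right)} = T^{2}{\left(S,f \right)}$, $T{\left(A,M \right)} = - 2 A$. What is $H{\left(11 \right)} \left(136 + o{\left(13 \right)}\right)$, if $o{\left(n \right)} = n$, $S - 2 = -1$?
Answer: $596$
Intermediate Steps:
$S = 1$ ($S = 2 - 1 = 1$)
$H{\left(f \right)} = 4$ ($H{\left(f \right)} = \left(\left(-2\right) 1\right)^{2} = \left(-2\right)^{2} = 4$)
$H{\left(11 \right)} \left(136 + o{\left(13 \right)}\right) = 4 \left(136 + 13\right) = 4 \cdot 149 = 596$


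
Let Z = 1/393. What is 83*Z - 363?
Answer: -142576/393 ≈ -362.79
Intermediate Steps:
Z = 1/393 ≈ 0.0025445
83*Z - 363 = 83*(1/393) - 363 = 83/393 - 363 = -142576/393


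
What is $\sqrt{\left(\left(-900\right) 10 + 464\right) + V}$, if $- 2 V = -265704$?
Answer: $2 \sqrt{31079} \approx 352.58$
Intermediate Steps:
$V = 132852$ ($V = \left(- \frac{1}{2}\right) \left(-265704\right) = 132852$)
$\sqrt{\left(\left(-900\right) 10 + 464\right) + V} = \sqrt{\left(\left(-900\right) 10 + 464\right) + 132852} = \sqrt{\left(-9000 + 464\right) + 132852} = \sqrt{-8536 + 132852} = \sqrt{124316} = 2 \sqrt{31079}$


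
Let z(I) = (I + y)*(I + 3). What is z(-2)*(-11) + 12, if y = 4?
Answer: -10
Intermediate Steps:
z(I) = (3 + I)*(4 + I) (z(I) = (I + 4)*(I + 3) = (4 + I)*(3 + I) = (3 + I)*(4 + I))
z(-2)*(-11) + 12 = (12 + (-2)² + 7*(-2))*(-11) + 12 = (12 + 4 - 14)*(-11) + 12 = 2*(-11) + 12 = -22 + 12 = -10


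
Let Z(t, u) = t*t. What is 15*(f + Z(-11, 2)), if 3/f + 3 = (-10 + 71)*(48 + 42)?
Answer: 3319650/1829 ≈ 1815.0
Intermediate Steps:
Z(t, u) = t²
f = 1/1829 (f = 3/(-3 + (-10 + 71)*(48 + 42)) = 3/(-3 + 61*90) = 3/(-3 + 5490) = 3/5487 = 3*(1/5487) = 1/1829 ≈ 0.00054675)
15*(f + Z(-11, 2)) = 15*(1/1829 + (-11)²) = 15*(1/1829 + 121) = 15*(221310/1829) = 3319650/1829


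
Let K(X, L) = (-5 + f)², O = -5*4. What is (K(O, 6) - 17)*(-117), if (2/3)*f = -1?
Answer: -11817/4 ≈ -2954.3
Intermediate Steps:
f = -3/2 (f = (3/2)*(-1) = -3/2 ≈ -1.5000)
O = -20
K(X, L) = 169/4 (K(X, L) = (-5 - 3/2)² = (-13/2)² = 169/4)
(K(O, 6) - 17)*(-117) = (169/4 - 17)*(-117) = (101/4)*(-117) = -11817/4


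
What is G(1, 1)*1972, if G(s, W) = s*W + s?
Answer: 3944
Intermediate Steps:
G(s, W) = s + W*s (G(s, W) = W*s + s = s + W*s)
G(1, 1)*1972 = (1*(1 + 1))*1972 = (1*2)*1972 = 2*1972 = 3944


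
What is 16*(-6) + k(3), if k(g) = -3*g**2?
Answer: -123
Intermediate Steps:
16*(-6) + k(3) = 16*(-6) - 3*3**2 = -96 - 3*9 = -96 - 27 = -123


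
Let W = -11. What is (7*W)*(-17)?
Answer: 1309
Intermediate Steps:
(7*W)*(-17) = (7*(-11))*(-17) = -77*(-17) = 1309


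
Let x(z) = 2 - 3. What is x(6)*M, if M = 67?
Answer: -67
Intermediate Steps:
x(z) = -1
x(6)*M = -1*67 = -67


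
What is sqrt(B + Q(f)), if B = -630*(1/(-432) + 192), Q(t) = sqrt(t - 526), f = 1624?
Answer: sqrt(-17418030 + 432*sqrt(122))/12 ≈ 347.74*I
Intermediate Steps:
Q(t) = sqrt(-526 + t)
B = -2903005/24 (B = -630*(-1/432 + 192) = -630*82943/432 = -2903005/24 ≈ -1.2096e+5)
sqrt(B + Q(f)) = sqrt(-2903005/24 + sqrt(-526 + 1624)) = sqrt(-2903005/24 + sqrt(1098)) = sqrt(-2903005/24 + 3*sqrt(122))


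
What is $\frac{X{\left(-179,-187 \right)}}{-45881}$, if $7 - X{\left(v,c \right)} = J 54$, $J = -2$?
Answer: $- \frac{115}{45881} \approx -0.0025065$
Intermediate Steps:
$X{\left(v,c \right)} = 115$ ($X{\left(v,c \right)} = 7 - \left(-2\right) 54 = 7 - -108 = 7 + 108 = 115$)
$\frac{X{\left(-179,-187 \right)}}{-45881} = \frac{115}{-45881} = 115 \left(- \frac{1}{45881}\right) = - \frac{115}{45881}$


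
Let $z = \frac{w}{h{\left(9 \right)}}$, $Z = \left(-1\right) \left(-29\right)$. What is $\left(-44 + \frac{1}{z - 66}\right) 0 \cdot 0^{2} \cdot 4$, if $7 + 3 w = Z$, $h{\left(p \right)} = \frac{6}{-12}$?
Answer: $0$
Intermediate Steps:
$Z = 29$
$h{\left(p \right)} = - \frac{1}{2}$ ($h{\left(p \right)} = 6 \left(- \frac{1}{12}\right) = - \frac{1}{2}$)
$w = \frac{22}{3}$ ($w = - \frac{7}{3} + \frac{1}{3} \cdot 29 = - \frac{7}{3} + \frac{29}{3} = \frac{22}{3} \approx 7.3333$)
$z = - \frac{44}{3}$ ($z = \frac{22}{3 \left(- \frac{1}{2}\right)} = \frac{22}{3} \left(-2\right) = - \frac{44}{3} \approx -14.667$)
$\left(-44 + \frac{1}{z - 66}\right) 0 \cdot 0^{2} \cdot 4 = \left(-44 + \frac{1}{- \frac{44}{3} - 66}\right) 0 \cdot 0^{2} \cdot 4 = \left(-44 + \frac{1}{- \frac{242}{3}}\right) 0 \cdot 0 \cdot 4 = \left(-44 - \frac{3}{242}\right) 0 \cdot 4 = \left(- \frac{10651}{242}\right) 0 = 0$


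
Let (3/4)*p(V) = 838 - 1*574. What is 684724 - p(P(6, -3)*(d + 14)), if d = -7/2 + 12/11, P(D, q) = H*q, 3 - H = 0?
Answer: 684372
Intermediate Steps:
H = 3 (H = 3 - 1*0 = 3 + 0 = 3)
P(D, q) = 3*q
d = -53/22 (d = -7*1/2 + 12*(1/11) = -7/2 + 12/11 = -53/22 ≈ -2.4091)
p(V) = 352 (p(V) = 4*(838 - 1*574)/3 = 4*(838 - 574)/3 = (4/3)*264 = 352)
684724 - p(P(6, -3)*(d + 14)) = 684724 - 1*352 = 684724 - 352 = 684372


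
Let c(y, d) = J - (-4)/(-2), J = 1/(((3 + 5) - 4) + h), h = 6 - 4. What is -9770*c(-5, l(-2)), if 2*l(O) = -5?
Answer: 53735/3 ≈ 17912.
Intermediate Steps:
l(O) = -5/2 (l(O) = (½)*(-5) = -5/2)
h = 2
J = ⅙ (J = 1/(((3 + 5) - 4) + 2) = 1/((8 - 4) + 2) = 1/(4 + 2) = 1/6 = ⅙ ≈ 0.16667)
c(y, d) = -11/6 (c(y, d) = ⅙ - (-4)/(-2) = ⅙ - (-4)*(-1)/2 = ⅙ - 1*2 = ⅙ - 2 = -11/6)
-9770*c(-5, l(-2)) = -9770*(-11/6) = 53735/3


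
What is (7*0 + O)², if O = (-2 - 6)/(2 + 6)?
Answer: 1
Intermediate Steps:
O = -1 (O = -8/8 = -8*⅛ = -1)
(7*0 + O)² = (7*0 - 1)² = (0 - 1)² = (-1)² = 1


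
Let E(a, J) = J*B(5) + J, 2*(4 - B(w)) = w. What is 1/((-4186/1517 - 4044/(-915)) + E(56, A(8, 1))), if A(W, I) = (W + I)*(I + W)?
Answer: 925370/188923797 ≈ 0.0048981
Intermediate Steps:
B(w) = 4 - w/2
A(W, I) = (I + W)**2 (A(W, I) = (I + W)*(I + W) = (I + W)**2)
E(a, J) = 5*J/2 (E(a, J) = J*(4 - 1/2*5) + J = J*(4 - 5/2) + J = J*(3/2) + J = 3*J/2 + J = 5*J/2)
1/((-4186/1517 - 4044/(-915)) + E(56, A(8, 1))) = 1/((-4186/1517 - 4044/(-915)) + 5*(1 + 8)**2/2) = 1/((-4186*1/1517 - 4044*(-1/915)) + (5/2)*9**2) = 1/((-4186/1517 + 1348/305) + (5/2)*81) = 1/(768186/462685 + 405/2) = 1/(188923797/925370) = 925370/188923797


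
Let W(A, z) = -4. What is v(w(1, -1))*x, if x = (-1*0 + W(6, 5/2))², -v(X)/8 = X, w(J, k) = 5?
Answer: -640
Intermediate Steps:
v(X) = -8*X
x = 16 (x = (-1*0 - 4)² = (0 - 4)² = (-4)² = 16)
v(w(1, -1))*x = -8*5*16 = -40*16 = -640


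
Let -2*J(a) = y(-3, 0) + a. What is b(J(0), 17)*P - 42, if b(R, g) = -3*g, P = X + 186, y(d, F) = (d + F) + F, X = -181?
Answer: -297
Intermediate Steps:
y(d, F) = d + 2*F (y(d, F) = (F + d) + F = d + 2*F)
J(a) = 3/2 - a/2 (J(a) = -((-3 + 2*0) + a)/2 = -((-3 + 0) + a)/2 = -(-3 + a)/2 = 3/2 - a/2)
P = 5 (P = -181 + 186 = 5)
b(J(0), 17)*P - 42 = -3*17*5 - 42 = -51*5 - 42 = -255 - 42 = -297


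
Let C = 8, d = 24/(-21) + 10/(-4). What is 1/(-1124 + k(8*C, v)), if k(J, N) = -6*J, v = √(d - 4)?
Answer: -1/1508 ≈ -0.00066313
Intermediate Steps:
d = -51/14 (d = 24*(-1/21) + 10*(-¼) = -8/7 - 5/2 = -51/14 ≈ -3.6429)
v = I*√1498/14 (v = √(-51/14 - 4) = √(-107/14) = I*√1498/14 ≈ 2.7646*I)
1/(-1124 + k(8*C, v)) = 1/(-1124 - 48*8) = 1/(-1124 - 6*64) = 1/(-1124 - 384) = 1/(-1508) = -1/1508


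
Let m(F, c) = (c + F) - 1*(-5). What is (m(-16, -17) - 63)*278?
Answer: -25298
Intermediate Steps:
m(F, c) = 5 + F + c (m(F, c) = (F + c) + 5 = 5 + F + c)
(m(-16, -17) - 63)*278 = ((5 - 16 - 17) - 63)*278 = (-28 - 63)*278 = -91*278 = -25298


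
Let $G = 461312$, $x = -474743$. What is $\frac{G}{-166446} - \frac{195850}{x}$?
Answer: $- \frac{93203096858}{39509536689} \approx -2.359$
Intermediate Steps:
$\frac{G}{-166446} - \frac{195850}{x} = \frac{461312}{-166446} - \frac{195850}{-474743} = 461312 \left(- \frac{1}{166446}\right) - - \frac{195850}{474743} = - \frac{230656}{83223} + \frac{195850}{474743} = - \frac{93203096858}{39509536689}$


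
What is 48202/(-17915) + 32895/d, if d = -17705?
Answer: -288546067/63437015 ≈ -4.5485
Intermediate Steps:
48202/(-17915) + 32895/d = 48202/(-17915) + 32895/(-17705) = 48202*(-1/17915) + 32895*(-1/17705) = -48202/17915 - 6579/3541 = -288546067/63437015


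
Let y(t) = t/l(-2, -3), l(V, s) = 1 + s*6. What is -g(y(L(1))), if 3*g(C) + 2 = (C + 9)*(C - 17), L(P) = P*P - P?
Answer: 155/3 ≈ 51.667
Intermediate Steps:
L(P) = P**2 - P
l(V, s) = 1 + 6*s
y(t) = -t/17 (y(t) = t/(1 + 6*(-3)) = t/(1 - 18) = t/(-17) = t*(-1/17) = -t/17)
g(C) = -2/3 + (-17 + C)*(9 + C)/3 (g(C) = -2/3 + ((C + 9)*(C - 17))/3 = -2/3 + ((9 + C)*(-17 + C))/3 = -2/3 + ((-17 + C)*(9 + C))/3 = -2/3 + (-17 + C)*(9 + C)/3)
-g(y(L(1))) = -(-155/3 - (-8)*1*(-1 + 1)/51 + (-(-1 + 1)/17)**2/3) = -(-155/3 - (-8)*1*0/51 + (-0/17)**2/3) = -(-155/3 - (-8)*0/51 + (-1/17*0)**2/3) = -(-155/3 - 8/3*0 + (1/3)*0**2) = -(-155/3 + 0 + (1/3)*0) = -(-155/3 + 0 + 0) = -1*(-155/3) = 155/3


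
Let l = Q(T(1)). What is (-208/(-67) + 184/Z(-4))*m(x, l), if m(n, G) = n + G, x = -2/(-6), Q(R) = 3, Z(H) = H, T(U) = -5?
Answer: -9580/67 ≈ -142.99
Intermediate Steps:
x = ⅓ (x = -2*(-⅙) = ⅓ ≈ 0.33333)
l = 3
m(n, G) = G + n
(-208/(-67) + 184/Z(-4))*m(x, l) = (-208/(-67) + 184/(-4))*(3 + ⅓) = (-208*(-1/67) + 184*(-¼))*(10/3) = (208/67 - 46)*(10/3) = -2874/67*10/3 = -9580/67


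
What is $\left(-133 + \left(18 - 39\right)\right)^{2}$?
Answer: $23716$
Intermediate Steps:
$\left(-133 + \left(18 - 39\right)\right)^{2} = \left(-133 - 21\right)^{2} = \left(-154\right)^{2} = 23716$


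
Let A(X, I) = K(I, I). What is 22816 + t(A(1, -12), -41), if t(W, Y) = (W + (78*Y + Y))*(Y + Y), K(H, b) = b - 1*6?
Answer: 289890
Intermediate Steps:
K(H, b) = -6 + b (K(H, b) = b - 6 = -6 + b)
A(X, I) = -6 + I
t(W, Y) = 2*Y*(W + 79*Y) (t(W, Y) = (W + 79*Y)*(2*Y) = 2*Y*(W + 79*Y))
22816 + t(A(1, -12), -41) = 22816 + 2*(-41)*((-6 - 12) + 79*(-41)) = 22816 + 2*(-41)*(-18 - 3239) = 22816 + 2*(-41)*(-3257) = 22816 + 267074 = 289890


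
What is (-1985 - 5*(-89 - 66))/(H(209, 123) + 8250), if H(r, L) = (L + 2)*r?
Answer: -22/625 ≈ -0.035200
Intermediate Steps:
H(r, L) = r*(2 + L) (H(r, L) = (2 + L)*r = r*(2 + L))
(-1985 - 5*(-89 - 66))/(H(209, 123) + 8250) = (-1985 - 5*(-89 - 66))/(209*(2 + 123) + 8250) = (-1985 - 5*(-155))/(209*125 + 8250) = (-1985 + 775)/(26125 + 8250) = -1210/34375 = -1210*1/34375 = -22/625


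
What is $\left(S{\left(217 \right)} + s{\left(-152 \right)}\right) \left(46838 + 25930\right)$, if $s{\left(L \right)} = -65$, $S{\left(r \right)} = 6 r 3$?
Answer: $279501888$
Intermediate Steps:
$S{\left(r \right)} = 18 r$
$\left(S{\left(217 \right)} + s{\left(-152 \right)}\right) \left(46838 + 25930\right) = \left(18 \cdot 217 - 65\right) \left(46838 + 25930\right) = \left(3906 - 65\right) 72768 = 3841 \cdot 72768 = 279501888$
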